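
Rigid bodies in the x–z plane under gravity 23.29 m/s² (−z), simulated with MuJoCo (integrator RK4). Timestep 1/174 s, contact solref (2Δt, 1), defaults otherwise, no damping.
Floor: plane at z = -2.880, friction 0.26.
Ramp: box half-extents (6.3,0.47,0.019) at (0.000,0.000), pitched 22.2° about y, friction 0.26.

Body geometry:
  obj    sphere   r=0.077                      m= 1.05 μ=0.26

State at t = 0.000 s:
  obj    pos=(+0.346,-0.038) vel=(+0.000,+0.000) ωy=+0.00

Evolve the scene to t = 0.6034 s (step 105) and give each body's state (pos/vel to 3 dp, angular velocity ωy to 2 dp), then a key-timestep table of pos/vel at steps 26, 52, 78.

State at t = 0.6034 s:
  obj    pos=(+1.406,-0.470) vel=(+3.512,-1.433) ωy=+49.25

Key-timestep trajectory:
   step    t(s)  obj.x    obj.z    obj.vx   obj.vz 
     26  0.1494   +0.411  -0.064  +0.870  -0.355
     52  0.2989   +0.606  -0.144  +1.739  -0.710
     78  0.4483   +0.931  -0.276  +2.609  -1.065


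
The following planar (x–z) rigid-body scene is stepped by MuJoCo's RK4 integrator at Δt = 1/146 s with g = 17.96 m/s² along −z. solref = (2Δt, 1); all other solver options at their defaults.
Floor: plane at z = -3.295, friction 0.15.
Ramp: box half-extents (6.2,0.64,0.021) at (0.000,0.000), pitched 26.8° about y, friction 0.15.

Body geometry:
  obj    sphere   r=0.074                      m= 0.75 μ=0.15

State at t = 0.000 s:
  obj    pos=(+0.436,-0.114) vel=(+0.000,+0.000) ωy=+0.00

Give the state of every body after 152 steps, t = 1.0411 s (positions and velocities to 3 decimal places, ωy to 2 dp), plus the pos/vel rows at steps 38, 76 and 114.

State at t = 1.0411 s:
  obj    pos=(+3.235,-1.528) vel=(+5.376,-2.716) ωy=+81.34

Key-timestep trajectory:
   step    t(s)  obj.x    obj.z    obj.vx   obj.vz 
     38  0.2603   +0.611  -0.202  +1.345  -0.679
     76  0.5205   +1.136  -0.467  +2.688  -1.358
    114  0.7808   +2.011  -0.909  +4.032  -2.037


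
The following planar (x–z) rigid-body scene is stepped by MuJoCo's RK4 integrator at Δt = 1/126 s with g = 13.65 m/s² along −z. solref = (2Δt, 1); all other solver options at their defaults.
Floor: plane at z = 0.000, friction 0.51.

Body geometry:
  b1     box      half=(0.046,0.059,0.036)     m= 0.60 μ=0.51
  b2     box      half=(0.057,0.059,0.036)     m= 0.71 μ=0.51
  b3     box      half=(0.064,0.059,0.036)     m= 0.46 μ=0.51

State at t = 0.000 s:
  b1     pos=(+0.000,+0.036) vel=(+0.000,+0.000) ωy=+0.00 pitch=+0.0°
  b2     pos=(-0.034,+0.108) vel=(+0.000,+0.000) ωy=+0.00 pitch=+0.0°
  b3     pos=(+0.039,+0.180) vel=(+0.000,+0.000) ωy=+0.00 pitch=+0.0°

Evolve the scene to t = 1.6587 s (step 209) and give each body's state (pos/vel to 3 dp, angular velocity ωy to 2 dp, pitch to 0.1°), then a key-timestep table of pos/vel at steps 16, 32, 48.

State at t = 1.6587 s:
  b1     pos=(+0.000,+0.036) vel=(+0.000,+0.000) ωy=+0.00 pitch=+0.0°
  b2     pos=(-0.035,+0.108) vel=(+0.000,+0.000) ωy=+0.00 pitch=-0.1°
  b3     pos=(+0.083,+0.064) vel=(+0.000,+0.000) ωy=+0.00 pitch=+90.0°

Key-timestep trajectory:
   step    t(s)  b1.x    b1.z    b1.vx   b1.vz   b2.x    b2.z    b2.vx   b2.vz   b3.x    b3.z    b3.vx   b3.vz 
     16  0.1270   +0.000  +0.036  +0.000  +0.000   -0.034  +0.108  +0.000  +0.001   +0.058  +0.164  +0.263  -0.389
     32  0.2540   +0.000  +0.036  +0.000  +0.001   -0.034  +0.108  -0.001  +0.001   +0.098  +0.064  +0.036  +0.183
     48  0.3810   +0.000  +0.036  +0.000  +0.000   -0.034  +0.108  +0.000  +0.000   +0.082  +0.063  -0.211  -0.002


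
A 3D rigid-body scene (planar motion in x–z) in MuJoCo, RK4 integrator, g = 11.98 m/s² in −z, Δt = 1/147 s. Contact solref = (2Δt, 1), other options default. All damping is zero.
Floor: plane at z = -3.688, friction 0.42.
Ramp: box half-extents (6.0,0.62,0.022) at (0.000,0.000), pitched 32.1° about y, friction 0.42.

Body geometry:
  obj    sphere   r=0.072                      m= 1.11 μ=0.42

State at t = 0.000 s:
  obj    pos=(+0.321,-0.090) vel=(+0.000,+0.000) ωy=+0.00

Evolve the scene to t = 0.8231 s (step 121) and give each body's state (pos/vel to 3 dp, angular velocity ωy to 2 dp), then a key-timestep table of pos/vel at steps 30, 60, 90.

State at t = 0.8231 s:
  obj    pos=(+1.626,-0.909) vel=(+3.171,-1.989) ωy=+51.97

Key-timestep trajectory:
   step    t(s)  obj.x    obj.z    obj.vx   obj.vz 
     30  0.2041   +0.401  -0.141  +0.786  -0.493
     60  0.4082   +0.642  -0.292  +1.572  -0.986
     90  0.6122   +1.043  -0.543  +2.358  -1.479


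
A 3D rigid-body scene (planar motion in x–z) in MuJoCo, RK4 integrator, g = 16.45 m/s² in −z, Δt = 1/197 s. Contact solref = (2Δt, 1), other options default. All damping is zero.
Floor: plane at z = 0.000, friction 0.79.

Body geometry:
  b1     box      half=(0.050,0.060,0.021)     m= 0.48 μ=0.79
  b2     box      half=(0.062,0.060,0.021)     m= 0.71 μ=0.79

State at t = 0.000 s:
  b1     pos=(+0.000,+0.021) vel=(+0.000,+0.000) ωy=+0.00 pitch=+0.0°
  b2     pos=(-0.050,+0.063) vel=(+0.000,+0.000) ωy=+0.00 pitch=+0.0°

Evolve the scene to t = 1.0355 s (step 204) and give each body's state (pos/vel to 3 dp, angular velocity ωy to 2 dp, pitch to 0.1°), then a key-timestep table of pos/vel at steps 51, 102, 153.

State at t = 1.0355 s:
  b1     pos=(+0.001,+0.021) vel=(+0.001,+0.000) ωy=+0.00 pitch=+0.0°
  b2     pos=(-0.064,+0.057) vel=(+0.000,-0.001) ωy=+0.04 pitch=-41.8°

Key-timestep trajectory:
   step    t(s)  b1.x    b1.z    b1.vx   b1.vz   b2.x    b2.z    b2.vx   b2.vz 
     51  0.2589   +0.000  +0.021  +0.000  +0.000   -0.053  +0.063  -0.042  -0.006
    102  0.5178   +0.000  +0.021  +0.000  +0.001   -0.064  +0.057  +0.020  +0.000
    153  0.7766   +0.000  +0.021  +0.001  +0.000   -0.064  +0.057  +0.000  -0.001


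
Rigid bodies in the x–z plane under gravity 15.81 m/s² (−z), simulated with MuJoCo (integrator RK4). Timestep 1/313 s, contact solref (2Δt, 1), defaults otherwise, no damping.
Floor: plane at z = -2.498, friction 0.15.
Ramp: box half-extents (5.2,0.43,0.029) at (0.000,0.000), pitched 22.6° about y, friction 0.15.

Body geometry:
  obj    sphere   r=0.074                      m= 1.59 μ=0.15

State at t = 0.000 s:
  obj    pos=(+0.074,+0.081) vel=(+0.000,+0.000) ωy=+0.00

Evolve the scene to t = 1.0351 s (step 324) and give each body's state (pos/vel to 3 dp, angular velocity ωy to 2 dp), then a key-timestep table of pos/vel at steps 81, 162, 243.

State at t = 1.0351 s:
  obj    pos=(+2.221,-0.813) vel=(+4.148,-1.726) ωy=+60.70

Key-timestep trajectory:
   step    t(s)  obj.x    obj.z    obj.vx   obj.vz 
     81  0.2588   +0.208  +0.025  +1.037  -0.432
    162  0.5176   +0.611  -0.143  +2.074  -0.863
    243  0.7764   +1.282  -0.422  +3.111  -1.295


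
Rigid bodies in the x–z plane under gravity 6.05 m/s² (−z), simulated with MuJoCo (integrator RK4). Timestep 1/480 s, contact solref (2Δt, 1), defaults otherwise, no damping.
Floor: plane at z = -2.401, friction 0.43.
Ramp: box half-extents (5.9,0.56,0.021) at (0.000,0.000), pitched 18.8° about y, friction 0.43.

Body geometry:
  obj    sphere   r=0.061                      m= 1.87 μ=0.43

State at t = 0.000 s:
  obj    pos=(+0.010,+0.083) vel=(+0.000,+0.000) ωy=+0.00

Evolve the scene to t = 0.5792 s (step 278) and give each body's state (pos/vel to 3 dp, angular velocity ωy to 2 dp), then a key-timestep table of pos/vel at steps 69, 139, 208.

State at t = 0.5792 s:
  obj    pos=(+0.231,+0.008) vel=(+0.764,-0.260) ωy=+13.22

Key-timestep trajectory:
   step    t(s)  obj.x    obj.z    obj.vx   obj.vz 
     69  0.1437   +0.024  +0.079  +0.190  -0.065
    139  0.2896   +0.065  +0.064  +0.382  -0.130
    208  0.4333   +0.134  +0.041  +0.571  -0.194


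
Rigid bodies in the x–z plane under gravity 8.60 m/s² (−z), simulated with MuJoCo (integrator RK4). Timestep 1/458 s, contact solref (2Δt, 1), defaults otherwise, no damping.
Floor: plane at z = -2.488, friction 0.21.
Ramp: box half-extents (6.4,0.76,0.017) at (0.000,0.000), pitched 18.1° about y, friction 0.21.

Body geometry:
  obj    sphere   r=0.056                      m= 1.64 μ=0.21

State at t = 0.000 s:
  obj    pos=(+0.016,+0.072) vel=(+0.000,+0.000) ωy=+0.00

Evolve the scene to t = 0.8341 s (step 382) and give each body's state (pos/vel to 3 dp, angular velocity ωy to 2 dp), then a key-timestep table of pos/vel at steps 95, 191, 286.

State at t = 0.8341 s:
  obj    pos=(+0.647,-0.135) vel=(+1.513,-0.495) ωy=+28.42

Key-timestep trajectory:
   step    t(s)  obj.x    obj.z    obj.vx   obj.vz 
     95  0.2074   +0.055  +0.059  +0.376  -0.123
    191  0.4170   +0.174  +0.020  +0.757  -0.247
    286  0.6245   +0.370  -0.044  +1.133  -0.370


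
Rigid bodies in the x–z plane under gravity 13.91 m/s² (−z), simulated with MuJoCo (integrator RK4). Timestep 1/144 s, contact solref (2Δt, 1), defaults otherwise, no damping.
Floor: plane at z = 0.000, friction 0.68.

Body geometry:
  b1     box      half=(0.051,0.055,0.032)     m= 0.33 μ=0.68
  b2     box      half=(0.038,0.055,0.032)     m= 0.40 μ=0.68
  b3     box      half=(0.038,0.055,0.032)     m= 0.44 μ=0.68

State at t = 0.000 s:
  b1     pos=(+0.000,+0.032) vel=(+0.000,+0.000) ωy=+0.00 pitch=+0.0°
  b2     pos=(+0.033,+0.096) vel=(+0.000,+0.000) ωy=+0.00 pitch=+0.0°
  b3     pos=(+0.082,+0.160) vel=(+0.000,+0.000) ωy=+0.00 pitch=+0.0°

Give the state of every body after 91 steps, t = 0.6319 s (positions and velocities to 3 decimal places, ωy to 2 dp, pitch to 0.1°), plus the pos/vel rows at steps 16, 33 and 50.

State at t = 0.6319 s:
  b1     pos=(+0.000,+0.032) vel=(+0.000,+0.000) ωy=+0.00 pitch=+0.0°
  b2     pos=(+0.033,+0.096) vel=(+0.000,+0.000) ωy=+0.00 pitch=+0.1°
  b3     pos=(+0.110,+0.038) vel=(+0.000,+0.000) ωy=+0.00 pitch=+90.0°

Key-timestep trajectory:
   step    t(s)  b1.x    b1.z    b1.vx   b1.vz   b2.x    b2.z    b2.vx   b2.vz   b3.x    b3.z    b3.vx   b3.vz 
     16  0.1111   +0.000  +0.032  -0.001  +0.000   +0.033  +0.096  -0.001  +0.001   +0.098  +0.148  +0.280  -0.333
     33  0.2292   +0.000  +0.032  +0.000  +0.000   +0.033  +0.096  +0.000  +0.000   +0.127  +0.035  -0.139  +0.147
     50  0.3472   +0.000  +0.032  +0.000  +0.000   +0.033  +0.096  +0.000  +0.000   +0.109  +0.038  +0.107  -0.050


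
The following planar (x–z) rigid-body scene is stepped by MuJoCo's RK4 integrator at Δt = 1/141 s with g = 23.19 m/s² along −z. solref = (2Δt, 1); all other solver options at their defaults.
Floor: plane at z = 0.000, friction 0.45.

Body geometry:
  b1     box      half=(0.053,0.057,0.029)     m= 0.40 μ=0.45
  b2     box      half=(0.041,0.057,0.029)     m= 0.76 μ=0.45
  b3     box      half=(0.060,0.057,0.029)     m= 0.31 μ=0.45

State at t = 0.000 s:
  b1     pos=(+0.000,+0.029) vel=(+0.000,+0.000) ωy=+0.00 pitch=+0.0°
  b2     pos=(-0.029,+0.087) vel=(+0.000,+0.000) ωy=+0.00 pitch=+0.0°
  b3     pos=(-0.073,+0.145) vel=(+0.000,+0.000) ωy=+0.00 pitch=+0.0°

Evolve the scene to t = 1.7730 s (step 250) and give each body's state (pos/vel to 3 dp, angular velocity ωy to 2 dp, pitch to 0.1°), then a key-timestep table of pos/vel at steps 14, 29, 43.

State at t = 1.7730 s:
  b1     pos=(+0.000,+0.029) vel=(+0.000,+0.000) ωy=+0.00 pitch=+0.0°
  b2     pos=(-0.029,+0.087) vel=(+0.000,+0.000) ωy=+0.00 pitch=-0.1°
  b3     pos=(-0.107,+0.060) vel=(+0.000,+0.000) ωy=+0.00 pitch=-90.0°

Key-timestep trajectory:
   step    t(s)  b1.x    b1.z    b1.vx   b1.vz   b2.x    b2.z    b2.vx   b2.vz   b3.x    b3.z    b3.vx   b3.vz 
     14  0.0993   +0.000  +0.029  +0.000  +0.001   -0.029  +0.087  +0.001  +0.001   -0.078  +0.144  -0.124  -0.071
     29  0.2057   +0.000  +0.029  +0.000  +0.000   -0.029  +0.087  +0.000  +0.000   -0.106  +0.105  -0.333  -1.198
     43  0.3050   +0.000  +0.029  +0.000  +0.000   -0.029  +0.087  +0.000  +0.000   -0.106  +0.060  +0.052  +0.036


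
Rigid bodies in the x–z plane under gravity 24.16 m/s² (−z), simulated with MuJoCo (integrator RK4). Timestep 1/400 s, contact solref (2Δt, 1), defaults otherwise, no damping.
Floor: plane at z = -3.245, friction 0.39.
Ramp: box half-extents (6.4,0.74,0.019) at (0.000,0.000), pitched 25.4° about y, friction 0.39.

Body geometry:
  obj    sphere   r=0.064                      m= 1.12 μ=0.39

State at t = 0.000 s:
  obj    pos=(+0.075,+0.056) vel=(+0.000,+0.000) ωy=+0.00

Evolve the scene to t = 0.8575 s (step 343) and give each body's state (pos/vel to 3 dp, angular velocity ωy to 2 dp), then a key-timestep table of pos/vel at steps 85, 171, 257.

State at t = 0.8575 s:
  obj    pos=(+2.534,-1.111) vel=(+5.734,-2.723) ωy=+99.17

Key-timestep trajectory:
   step    t(s)  obj.x    obj.z    obj.vx   obj.vz 
     85  0.2125   +0.226  -0.015  +1.421  -0.675
    171  0.4275   +0.686  -0.234  +2.859  -1.357
    257  0.6425   +1.455  -0.599  +4.296  -2.040


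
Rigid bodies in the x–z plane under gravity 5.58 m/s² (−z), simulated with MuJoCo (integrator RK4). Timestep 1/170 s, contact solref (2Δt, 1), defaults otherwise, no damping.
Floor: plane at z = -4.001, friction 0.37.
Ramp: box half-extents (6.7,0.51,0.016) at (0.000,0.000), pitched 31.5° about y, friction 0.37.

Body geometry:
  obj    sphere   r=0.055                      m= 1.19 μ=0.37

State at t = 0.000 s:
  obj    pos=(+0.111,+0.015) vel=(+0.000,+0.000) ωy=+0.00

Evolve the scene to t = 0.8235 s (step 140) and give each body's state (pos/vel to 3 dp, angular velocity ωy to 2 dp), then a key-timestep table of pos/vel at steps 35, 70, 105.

State at t = 0.8235 s:
  obj    pos=(+0.713,-0.354) vel=(+1.462,-0.896) ωy=+31.17

Key-timestep trajectory:
   step    t(s)  obj.x    obj.z    obj.vx   obj.vz 
     35  0.2059   +0.149  -0.008  +0.366  -0.224
     70  0.4118   +0.262  -0.077  +0.731  -0.448
    105  0.6176   +0.450  -0.192  +1.097  -0.672


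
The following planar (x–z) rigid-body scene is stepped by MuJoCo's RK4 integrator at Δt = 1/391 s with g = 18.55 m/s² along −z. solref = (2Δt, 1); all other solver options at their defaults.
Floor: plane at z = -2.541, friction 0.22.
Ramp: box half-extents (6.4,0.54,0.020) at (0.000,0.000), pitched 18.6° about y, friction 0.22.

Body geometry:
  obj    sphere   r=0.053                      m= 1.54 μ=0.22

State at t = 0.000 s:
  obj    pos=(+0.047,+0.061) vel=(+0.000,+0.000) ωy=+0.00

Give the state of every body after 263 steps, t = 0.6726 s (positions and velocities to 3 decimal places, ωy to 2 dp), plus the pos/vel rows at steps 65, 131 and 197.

State at t = 0.6726 s:
  obj    pos=(+0.953,-0.244) vel=(+2.694,-0.907) ωy=+53.63

Key-timestep trajectory:
   step    t(s)  obj.x    obj.z    obj.vx   obj.vz 
     65  0.1662   +0.102  +0.043  +0.666  -0.224
    131  0.3350   +0.272  -0.014  +1.342  -0.452
    197  0.5038   +0.556  -0.110  +2.018  -0.679


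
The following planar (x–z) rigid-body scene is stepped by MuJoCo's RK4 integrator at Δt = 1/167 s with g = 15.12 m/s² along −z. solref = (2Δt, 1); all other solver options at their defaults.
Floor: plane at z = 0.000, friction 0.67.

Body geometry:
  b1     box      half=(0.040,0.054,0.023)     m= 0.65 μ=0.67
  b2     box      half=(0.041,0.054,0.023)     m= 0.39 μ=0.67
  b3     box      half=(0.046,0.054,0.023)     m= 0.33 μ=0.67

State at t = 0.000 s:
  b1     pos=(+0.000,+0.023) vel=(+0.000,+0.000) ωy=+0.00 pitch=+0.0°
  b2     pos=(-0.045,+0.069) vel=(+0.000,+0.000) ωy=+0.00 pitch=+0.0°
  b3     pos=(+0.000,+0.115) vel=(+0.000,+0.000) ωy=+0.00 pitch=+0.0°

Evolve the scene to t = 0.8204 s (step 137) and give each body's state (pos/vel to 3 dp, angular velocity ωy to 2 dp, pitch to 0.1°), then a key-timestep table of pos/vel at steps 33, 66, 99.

State at t = 0.8204 s:
  b1     pos=(+0.000,+0.023) vel=(+0.000,+0.000) ωy=+0.00 pitch=+0.0°
  b2     pos=(-0.149,+0.023) vel=(+0.000,+0.000) ωy=+0.00 pitch=+180.0°
  b3     pos=(+0.107,+0.023) vel=(+0.000,+0.000) ωy=+0.00 pitch=+180.0°

Key-timestep trajectory:
   step    t(s)  b1.x    b1.z    b1.vx   b1.vz   b2.x    b2.z    b2.vx   b2.vz   b3.x    b3.z    b3.vx   b3.vz 
     33  0.1976   +0.000  +0.023  +0.000  +0.000   -0.047  +0.069  -0.066  -0.018   +0.027  +0.095  +0.342  +0.049
     66  0.3952   +0.000  +0.023  +0.000  +0.000   -0.095  +0.045  -0.190  +0.078   +0.108  +0.020  -0.056  +0.169
     99  0.5928   +0.000  +0.023  +0.000  +0.000   -0.120  +0.045  -0.224  -0.084   +0.107  +0.023  +0.000  +0.000


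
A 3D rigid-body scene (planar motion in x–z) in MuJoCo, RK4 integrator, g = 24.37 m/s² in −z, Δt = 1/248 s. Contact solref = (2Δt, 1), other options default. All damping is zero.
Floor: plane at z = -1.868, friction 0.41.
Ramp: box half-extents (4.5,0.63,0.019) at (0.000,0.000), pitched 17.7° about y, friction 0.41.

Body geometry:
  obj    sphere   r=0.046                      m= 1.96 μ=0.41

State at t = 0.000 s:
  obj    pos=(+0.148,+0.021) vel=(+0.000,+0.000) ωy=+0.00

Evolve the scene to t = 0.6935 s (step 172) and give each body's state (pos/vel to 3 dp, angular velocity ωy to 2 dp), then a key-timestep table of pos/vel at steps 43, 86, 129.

State at t = 0.6935 s:
  obj    pos=(+1.361,-0.366) vel=(+3.497,-1.116) ωy=+79.78

Key-timestep trajectory:
   step    t(s)  obj.x    obj.z    obj.vx   obj.vz 
     43  0.1734   +0.224  -0.003  +0.874  -0.279
     86  0.3468   +0.451  -0.076  +1.748  -0.558
    129  0.5202   +0.830  -0.197  +2.623  -0.837


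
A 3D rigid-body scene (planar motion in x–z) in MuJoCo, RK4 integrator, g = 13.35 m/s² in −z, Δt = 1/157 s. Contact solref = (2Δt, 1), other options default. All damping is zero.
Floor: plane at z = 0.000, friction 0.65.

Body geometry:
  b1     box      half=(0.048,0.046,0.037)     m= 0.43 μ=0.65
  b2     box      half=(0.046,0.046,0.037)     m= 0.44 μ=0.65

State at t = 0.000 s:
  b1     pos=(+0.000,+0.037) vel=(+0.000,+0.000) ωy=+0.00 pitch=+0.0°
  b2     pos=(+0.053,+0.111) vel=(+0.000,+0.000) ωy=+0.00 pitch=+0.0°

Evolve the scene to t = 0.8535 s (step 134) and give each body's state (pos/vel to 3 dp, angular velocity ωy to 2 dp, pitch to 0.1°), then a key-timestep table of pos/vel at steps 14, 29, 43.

State at t = 0.8535 s:
  b1     pos=(+0.000,+0.037) vel=(+0.000,+0.000) ωy=+0.00 pitch=+0.0°
  b2     pos=(+0.097,+0.046) vel=(+0.000,+0.000) ωy=+0.00 pitch=+90.0°

Key-timestep trajectory:
   step    t(s)  b1.x    b1.z    b1.vx   b1.vz   b2.x    b2.z    b2.vx   b2.vz 
     14  0.0892   +0.000  +0.037  +0.000  +0.000   +0.057  +0.110  +0.107  -0.025
     29  0.1847   +0.000  +0.037  +0.000  +0.000   +0.077  +0.098  +0.295  -0.354
     43  0.2739   +0.000  +0.037  +0.000  +0.000   +0.099  +0.041  -0.052  +0.160


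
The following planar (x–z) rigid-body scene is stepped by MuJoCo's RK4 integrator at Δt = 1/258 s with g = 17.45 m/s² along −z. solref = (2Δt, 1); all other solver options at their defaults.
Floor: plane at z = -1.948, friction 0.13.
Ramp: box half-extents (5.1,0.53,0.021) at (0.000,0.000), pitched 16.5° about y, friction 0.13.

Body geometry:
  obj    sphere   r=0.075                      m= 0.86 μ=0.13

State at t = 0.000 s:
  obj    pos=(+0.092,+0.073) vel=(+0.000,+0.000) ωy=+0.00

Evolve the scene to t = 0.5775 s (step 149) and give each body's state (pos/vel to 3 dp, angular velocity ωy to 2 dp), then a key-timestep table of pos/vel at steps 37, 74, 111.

State at t = 0.5775 s:
  obj    pos=(+0.658,-0.095) vel=(+1.960,-0.581) ωy=+27.25

Key-timestep trajectory:
   step    t(s)  obj.x    obj.z    obj.vx   obj.vz 
     37  0.1434   +0.127  +0.063  +0.487  -0.144
     74  0.2868   +0.232  +0.031  +0.974  -0.288
    111  0.4302   +0.406  -0.020  +1.461  -0.433


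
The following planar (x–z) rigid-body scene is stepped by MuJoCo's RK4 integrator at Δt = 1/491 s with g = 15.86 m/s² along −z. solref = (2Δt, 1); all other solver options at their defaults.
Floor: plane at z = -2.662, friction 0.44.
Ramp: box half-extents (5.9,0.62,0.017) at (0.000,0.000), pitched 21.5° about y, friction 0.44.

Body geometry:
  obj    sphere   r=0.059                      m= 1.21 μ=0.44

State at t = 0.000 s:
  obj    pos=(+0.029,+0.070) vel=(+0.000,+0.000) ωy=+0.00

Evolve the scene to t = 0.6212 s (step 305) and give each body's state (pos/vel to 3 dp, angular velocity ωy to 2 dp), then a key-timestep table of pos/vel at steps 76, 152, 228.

State at t = 0.6212 s:
  obj    pos=(+0.774,-0.223) vel=(+2.400,-0.945) ωy=+43.71

Key-timestep trajectory:
   step    t(s)  obj.x    obj.z    obj.vx   obj.vz 
     76  0.1548   +0.075  +0.052  +0.598  -0.236
    152  0.3096   +0.214  -0.003  +1.196  -0.471
    228  0.4644   +0.446  -0.094  +1.794  -0.707


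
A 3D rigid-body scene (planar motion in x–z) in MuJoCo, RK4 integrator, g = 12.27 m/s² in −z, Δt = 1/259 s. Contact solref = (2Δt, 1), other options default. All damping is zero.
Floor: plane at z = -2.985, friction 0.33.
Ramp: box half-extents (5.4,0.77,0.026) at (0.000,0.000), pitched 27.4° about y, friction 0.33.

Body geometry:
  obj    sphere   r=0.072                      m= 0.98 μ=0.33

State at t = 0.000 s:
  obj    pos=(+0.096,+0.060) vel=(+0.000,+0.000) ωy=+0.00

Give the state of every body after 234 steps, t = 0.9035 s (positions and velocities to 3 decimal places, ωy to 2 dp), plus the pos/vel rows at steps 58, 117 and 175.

State at t = 0.9035 s:
  obj    pos=(+1.558,-0.697) vel=(+3.235,-1.677) ωy=+50.60

Key-timestep trajectory:
   step    t(s)  obj.x    obj.z    obj.vx   obj.vz 
     58  0.2239   +0.186  +0.014  +0.802  -0.416
    117  0.4517   +0.462  -0.129  +1.618  -0.839
    175  0.6757   +0.914  -0.363  +2.420  -1.254


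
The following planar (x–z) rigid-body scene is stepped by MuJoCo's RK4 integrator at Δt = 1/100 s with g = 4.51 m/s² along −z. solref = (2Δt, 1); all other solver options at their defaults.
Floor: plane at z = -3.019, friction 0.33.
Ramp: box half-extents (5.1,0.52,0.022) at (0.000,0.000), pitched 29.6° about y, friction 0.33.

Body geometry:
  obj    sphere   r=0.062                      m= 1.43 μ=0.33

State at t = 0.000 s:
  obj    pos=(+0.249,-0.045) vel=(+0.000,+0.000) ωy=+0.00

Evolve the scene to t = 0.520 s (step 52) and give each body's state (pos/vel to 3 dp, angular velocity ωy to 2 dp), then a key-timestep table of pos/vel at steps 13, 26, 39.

State at t = 0.520 s:
  obj    pos=(+0.436,-0.151) vel=(+0.720,-0.409) ωy=+13.34

Key-timestep trajectory:
   step    t(s)  obj.x    obj.z    obj.vx   obj.vz 
     13  0.1300   +0.261  -0.052  +0.180  -0.102
     26  0.2600   +0.296  -0.071  +0.360  -0.204
     39  0.3900   +0.354  -0.105  +0.540  -0.307


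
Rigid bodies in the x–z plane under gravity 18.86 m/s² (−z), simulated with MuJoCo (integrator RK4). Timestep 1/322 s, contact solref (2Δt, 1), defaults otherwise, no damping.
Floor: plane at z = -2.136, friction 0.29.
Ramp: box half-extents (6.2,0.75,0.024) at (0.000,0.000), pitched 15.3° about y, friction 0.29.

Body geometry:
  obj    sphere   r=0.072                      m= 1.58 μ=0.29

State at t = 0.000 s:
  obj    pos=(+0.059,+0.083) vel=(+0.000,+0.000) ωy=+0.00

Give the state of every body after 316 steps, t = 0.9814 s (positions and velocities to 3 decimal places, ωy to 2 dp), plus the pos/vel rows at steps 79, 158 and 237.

State at t = 0.9814 s:
  obj    pos=(+1.710,-0.368) vel=(+3.365,-0.921) ωy=+48.45

Key-timestep trajectory:
   step    t(s)  obj.x    obj.z    obj.vx   obj.vz 
     79  0.2453   +0.162  +0.055  +0.841  -0.230
    158  0.4907   +0.472  -0.030  +1.683  -0.460
    237  0.7360   +0.988  -0.171  +2.524  -0.690


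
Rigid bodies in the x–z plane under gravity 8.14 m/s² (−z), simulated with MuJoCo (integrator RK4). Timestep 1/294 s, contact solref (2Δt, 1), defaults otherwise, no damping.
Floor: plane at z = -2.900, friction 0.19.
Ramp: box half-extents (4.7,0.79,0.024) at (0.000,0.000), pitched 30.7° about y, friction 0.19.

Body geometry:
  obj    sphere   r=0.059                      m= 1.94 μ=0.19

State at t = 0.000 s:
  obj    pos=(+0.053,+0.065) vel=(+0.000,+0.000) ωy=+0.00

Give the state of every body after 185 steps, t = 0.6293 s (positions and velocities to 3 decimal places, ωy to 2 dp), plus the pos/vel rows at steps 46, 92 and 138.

State at t = 0.6293 s:
  obj    pos=(+0.558,-0.235) vel=(+1.606,-0.954) ωy=+31.65

Key-timestep trajectory:
   step    t(s)  obj.x    obj.z    obj.vx   obj.vz 
     46  0.1565   +0.084  +0.046  +0.400  -0.237
     92  0.3129   +0.178  -0.009  +0.799  -0.474
    138  0.4694   +0.334  -0.102  +1.198  -0.711


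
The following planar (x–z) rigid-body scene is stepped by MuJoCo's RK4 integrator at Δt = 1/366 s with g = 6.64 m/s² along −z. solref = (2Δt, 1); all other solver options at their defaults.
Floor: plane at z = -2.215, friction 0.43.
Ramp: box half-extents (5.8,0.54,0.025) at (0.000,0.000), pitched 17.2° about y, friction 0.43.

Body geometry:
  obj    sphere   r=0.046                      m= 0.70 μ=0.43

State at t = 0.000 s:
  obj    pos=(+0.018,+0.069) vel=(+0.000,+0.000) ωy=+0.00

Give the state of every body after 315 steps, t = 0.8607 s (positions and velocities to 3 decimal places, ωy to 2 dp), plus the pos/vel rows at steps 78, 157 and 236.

State at t = 0.8607 s:
  obj    pos=(+0.514,-0.085) vel=(+1.153,-0.357) ωy=+26.24

Key-timestep trajectory:
   step    t(s)  obj.x    obj.z    obj.vx   obj.vz 
     78  0.2131   +0.048  +0.059  +0.286  -0.088
    157  0.4290   +0.141  +0.031  +0.575  -0.178
    236  0.6448   +0.297  -0.017  +0.864  -0.267


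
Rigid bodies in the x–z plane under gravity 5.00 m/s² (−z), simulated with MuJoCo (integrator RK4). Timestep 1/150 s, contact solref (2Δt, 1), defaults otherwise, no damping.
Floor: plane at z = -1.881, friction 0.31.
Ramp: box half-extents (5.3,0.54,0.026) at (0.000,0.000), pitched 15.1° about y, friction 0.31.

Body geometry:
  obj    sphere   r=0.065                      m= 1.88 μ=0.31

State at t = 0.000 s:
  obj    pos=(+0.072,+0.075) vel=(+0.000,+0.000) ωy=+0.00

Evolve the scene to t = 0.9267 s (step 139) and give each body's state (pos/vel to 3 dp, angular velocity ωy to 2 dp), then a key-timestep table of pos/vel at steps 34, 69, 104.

State at t = 0.9267 s:
  obj    pos=(+0.458,-0.029) vel=(+0.832,-0.225) ωy=+13.26

Key-timestep trajectory:
   step    t(s)  obj.x    obj.z    obj.vx   obj.vz 
     34  0.2267   +0.095  +0.069  +0.204  -0.055
     69  0.4600   +0.167  +0.049  +0.413  -0.112
    104  0.6933   +0.288  +0.017  +0.623  -0.168


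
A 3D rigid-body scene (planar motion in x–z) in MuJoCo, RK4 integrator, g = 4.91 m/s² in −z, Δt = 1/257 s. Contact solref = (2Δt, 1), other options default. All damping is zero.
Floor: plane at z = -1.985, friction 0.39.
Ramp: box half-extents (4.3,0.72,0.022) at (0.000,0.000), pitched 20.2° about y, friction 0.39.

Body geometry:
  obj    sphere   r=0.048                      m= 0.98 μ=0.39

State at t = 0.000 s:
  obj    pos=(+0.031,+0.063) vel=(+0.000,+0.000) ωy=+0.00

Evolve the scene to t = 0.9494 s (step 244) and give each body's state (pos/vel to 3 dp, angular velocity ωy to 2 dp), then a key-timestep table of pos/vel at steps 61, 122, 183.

State at t = 0.9494 s:
  obj    pos=(+0.543,-0.125) vel=(+1.079,-0.397) ωy=+23.95

Key-timestep trajectory:
   step    t(s)  obj.x    obj.z    obj.vx   obj.vz 
     61  0.2374   +0.063  +0.051  +0.270  -0.099
    122  0.4747   +0.159  +0.016  +0.540  -0.199
    183  0.7121   +0.319  -0.043  +0.809  -0.298


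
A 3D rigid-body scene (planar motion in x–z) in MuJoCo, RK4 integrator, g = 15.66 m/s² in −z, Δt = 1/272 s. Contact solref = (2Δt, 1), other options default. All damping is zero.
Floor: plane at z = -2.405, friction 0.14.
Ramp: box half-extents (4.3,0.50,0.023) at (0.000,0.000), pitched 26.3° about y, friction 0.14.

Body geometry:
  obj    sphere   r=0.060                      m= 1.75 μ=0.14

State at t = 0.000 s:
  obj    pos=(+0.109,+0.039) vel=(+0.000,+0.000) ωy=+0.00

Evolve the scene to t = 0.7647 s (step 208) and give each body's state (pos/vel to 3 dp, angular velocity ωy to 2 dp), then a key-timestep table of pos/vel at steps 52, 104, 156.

State at t = 0.7647 s:
  obj    pos=(+1.414,-0.606) vel=(+3.414,-1.678) ωy=+62.54

Key-timestep trajectory:
   step    t(s)  obj.x    obj.z    obj.vx   obj.vz 
     52  0.1912   +0.191  -0.002  +0.848  -0.443
    104  0.3824   +0.436  -0.123  +1.709  -0.838
    156  0.5735   +0.843  -0.324  +2.562  -1.258


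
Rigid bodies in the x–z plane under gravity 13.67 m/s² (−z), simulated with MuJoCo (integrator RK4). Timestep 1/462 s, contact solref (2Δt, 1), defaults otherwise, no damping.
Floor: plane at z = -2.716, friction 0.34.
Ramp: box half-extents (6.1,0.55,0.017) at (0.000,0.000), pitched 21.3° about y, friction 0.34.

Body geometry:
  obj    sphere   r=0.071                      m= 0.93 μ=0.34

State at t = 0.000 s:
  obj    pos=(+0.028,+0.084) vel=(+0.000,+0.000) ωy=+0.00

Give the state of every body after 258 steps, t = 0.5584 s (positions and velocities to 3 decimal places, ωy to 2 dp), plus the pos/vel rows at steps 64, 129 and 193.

State at t = 0.5584 s:
  obj    pos=(+0.543,-0.117) vel=(+1.845,-0.720) ωy=+27.89

Key-timestep trajectory:
   step    t(s)  obj.x    obj.z    obj.vx   obj.vz 
     64  0.1385   +0.060  +0.071  +0.458  -0.179
    129  0.2792   +0.157  +0.033  +0.923  -0.360
    193  0.4177   +0.316  -0.029  +1.381  -0.538


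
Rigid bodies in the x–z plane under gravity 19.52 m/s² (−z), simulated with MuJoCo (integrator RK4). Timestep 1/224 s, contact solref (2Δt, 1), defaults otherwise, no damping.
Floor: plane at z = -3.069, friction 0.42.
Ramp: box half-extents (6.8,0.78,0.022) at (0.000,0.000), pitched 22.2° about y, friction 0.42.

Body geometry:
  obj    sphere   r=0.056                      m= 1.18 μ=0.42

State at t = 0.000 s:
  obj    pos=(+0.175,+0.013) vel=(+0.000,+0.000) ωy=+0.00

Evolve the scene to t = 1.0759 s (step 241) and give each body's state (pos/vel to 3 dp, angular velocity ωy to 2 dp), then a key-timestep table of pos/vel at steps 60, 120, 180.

State at t = 1.0759 s:
  obj    pos=(+2.998,-1.139) vel=(+5.248,-2.142) ωy=+101.20

Key-timestep trajectory:
   step    t(s)  obj.x    obj.z    obj.vx   obj.vz 
     60  0.2679   +0.350  -0.059  +1.307  -0.533
    120  0.5357   +0.875  -0.273  +2.613  -1.066
    180  0.8036   +1.750  -0.630  +3.919  -1.600


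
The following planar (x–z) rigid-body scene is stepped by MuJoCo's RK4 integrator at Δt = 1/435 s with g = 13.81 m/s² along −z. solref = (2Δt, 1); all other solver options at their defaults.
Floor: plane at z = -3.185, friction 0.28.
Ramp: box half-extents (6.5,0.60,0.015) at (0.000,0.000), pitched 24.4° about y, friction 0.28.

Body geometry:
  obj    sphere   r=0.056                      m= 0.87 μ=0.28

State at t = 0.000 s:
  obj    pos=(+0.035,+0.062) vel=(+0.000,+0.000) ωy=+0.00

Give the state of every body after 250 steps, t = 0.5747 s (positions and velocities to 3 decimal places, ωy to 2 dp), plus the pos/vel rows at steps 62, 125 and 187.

State at t = 0.5747 s:
  obj    pos=(+0.648,-0.216) vel=(+2.133,-0.968) ωy=+41.82

Key-timestep trajectory:
   step    t(s)  obj.x    obj.z    obj.vx   obj.vz 
     62  0.1425   +0.073  +0.045  +0.529  -0.240
    125  0.2874   +0.188  -0.007  +1.066  -0.484
    187  0.4299   +0.378  -0.093  +1.595  -0.724


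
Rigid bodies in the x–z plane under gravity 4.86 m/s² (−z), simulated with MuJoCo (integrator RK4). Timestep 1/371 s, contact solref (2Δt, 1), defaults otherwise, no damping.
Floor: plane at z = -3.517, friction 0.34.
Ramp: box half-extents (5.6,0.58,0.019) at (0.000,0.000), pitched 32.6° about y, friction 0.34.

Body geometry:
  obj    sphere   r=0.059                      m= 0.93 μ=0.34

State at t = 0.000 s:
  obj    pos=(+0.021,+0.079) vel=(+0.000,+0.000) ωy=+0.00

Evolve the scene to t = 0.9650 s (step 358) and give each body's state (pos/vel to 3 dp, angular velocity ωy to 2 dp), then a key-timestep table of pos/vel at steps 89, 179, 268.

State at t = 0.9650 s:
  obj    pos=(+0.755,-0.390) vel=(+1.520,-0.972) ωy=+30.59

Key-timestep trajectory:
   step    t(s)  obj.x    obj.z    obj.vx   obj.vz 
     89  0.2399   +0.066  +0.050  +0.378  -0.242
    179  0.4825   +0.204  -0.038  +0.760  -0.486
    268  0.7224   +0.432  -0.184  +1.138  -0.728


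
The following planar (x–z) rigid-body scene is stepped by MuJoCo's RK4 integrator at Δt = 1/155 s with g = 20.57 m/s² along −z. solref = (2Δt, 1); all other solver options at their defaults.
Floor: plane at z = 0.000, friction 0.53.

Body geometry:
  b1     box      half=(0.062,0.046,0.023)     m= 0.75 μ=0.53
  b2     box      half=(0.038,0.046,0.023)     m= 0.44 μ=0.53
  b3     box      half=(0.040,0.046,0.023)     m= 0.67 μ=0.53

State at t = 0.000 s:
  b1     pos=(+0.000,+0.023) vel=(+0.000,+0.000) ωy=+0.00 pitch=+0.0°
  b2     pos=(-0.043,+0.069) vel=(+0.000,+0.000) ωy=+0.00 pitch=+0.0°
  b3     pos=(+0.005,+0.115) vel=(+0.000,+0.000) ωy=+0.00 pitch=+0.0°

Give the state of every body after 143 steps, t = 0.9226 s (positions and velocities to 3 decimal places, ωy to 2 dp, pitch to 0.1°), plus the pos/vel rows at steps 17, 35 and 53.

State at t = 0.9226 s:
  b1     pos=(+0.000,+0.023) vel=(+0.000,+0.000) ωy=+0.00 pitch=+0.0°
  b2     pos=(-0.043,+0.069) vel=(+0.000,+0.000) ωy=+0.00 pitch=+0.0°
  b3     pos=(+0.116,+0.023) vel=(+0.000,+0.000) ωy=+0.00 pitch=+180.0°

Key-timestep trajectory:
   step    t(s)  b1.x    b1.z    b1.vx   b1.vz   b2.x    b2.z    b2.vx   b2.vz   b3.x    b3.z    b3.vx   b3.vz 
     17  0.1097   +0.000  +0.023  -0.002  -0.001   -0.043  +0.069  -0.002  +0.000   +0.024  +0.090  +0.363  -0.275
     35  0.2258   +0.000  +0.023  +0.000  +0.000   -0.043  +0.069  +0.000  +0.000   +0.068  +0.089  +0.300  -0.033
     53  0.3419   +0.000  +0.023  +0.000  +0.000   -0.043  +0.069  +0.000  +0.000   +0.117  +0.017  +0.170  -0.537


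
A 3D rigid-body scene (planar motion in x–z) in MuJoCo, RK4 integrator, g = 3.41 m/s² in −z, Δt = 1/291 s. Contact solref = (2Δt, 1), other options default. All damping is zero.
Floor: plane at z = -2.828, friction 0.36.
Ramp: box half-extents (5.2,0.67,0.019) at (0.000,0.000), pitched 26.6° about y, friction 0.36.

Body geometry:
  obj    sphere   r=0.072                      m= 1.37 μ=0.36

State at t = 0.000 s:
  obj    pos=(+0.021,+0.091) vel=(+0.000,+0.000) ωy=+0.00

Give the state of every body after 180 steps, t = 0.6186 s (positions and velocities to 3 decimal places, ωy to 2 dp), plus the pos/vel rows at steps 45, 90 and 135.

State at t = 0.6186 s:
  obj    pos=(+0.208,-0.002) vel=(+0.603,-0.302) ωy=+9.37

Key-timestep trajectory:
   step    t(s)  obj.x    obj.z    obj.vx   obj.vz 
     45  0.1546   +0.033  +0.085  +0.151  -0.076
     90  0.3093   +0.068  +0.068  +0.302  -0.151
    135  0.4639   +0.126  +0.039  +0.452  -0.227


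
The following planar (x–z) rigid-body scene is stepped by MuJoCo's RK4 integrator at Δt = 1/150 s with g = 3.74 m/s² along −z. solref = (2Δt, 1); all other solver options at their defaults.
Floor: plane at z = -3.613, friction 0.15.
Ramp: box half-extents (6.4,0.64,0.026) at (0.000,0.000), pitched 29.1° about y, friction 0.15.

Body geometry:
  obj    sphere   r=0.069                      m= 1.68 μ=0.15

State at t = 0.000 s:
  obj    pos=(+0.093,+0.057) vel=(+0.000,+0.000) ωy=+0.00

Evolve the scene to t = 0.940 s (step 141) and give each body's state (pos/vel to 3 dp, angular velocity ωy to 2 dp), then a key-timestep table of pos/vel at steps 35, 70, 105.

State at t = 0.940 s:
  obj    pos=(+0.606,-0.229) vel=(+1.090,-0.612) ωy=+16.67

Key-timestep trajectory:
   step    t(s)  obj.x    obj.z    obj.vx   obj.vz 
     35  0.2333   +0.125  +0.039  +0.272  -0.147
     70  0.4667   +0.219  -0.013  +0.541  -0.304
    105  0.7000   +0.377  -0.101  +0.812  -0.455


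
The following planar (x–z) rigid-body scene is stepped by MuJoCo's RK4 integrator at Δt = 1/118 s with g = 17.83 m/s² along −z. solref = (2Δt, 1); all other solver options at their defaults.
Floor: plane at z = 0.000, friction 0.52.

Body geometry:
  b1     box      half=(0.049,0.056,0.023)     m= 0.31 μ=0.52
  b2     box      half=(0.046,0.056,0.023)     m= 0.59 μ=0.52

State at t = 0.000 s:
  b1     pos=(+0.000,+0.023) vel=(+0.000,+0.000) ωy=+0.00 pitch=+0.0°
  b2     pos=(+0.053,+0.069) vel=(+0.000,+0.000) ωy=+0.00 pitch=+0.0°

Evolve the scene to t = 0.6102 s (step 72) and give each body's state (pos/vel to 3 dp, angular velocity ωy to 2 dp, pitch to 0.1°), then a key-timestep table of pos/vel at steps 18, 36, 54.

State at t = 0.6102 s:
  b1     pos=(+0.000,+0.023) vel=(+0.000,+0.000) ωy=+0.00 pitch=+0.0°
  b2     pos=(+0.169,+0.023) vel=(-0.002,+0.005) ωy=-0.08 pitch=-179.9°

Key-timestep trajectory:
   step    t(s)  b1.x    b1.z    b1.vx   b1.vz   b2.x    b2.z    b2.vx   b2.vz 
     18  0.1525   +0.000  +0.023  -0.001  +0.001   +0.071  +0.055  +0.272  -0.444
     36  0.3051   +0.000  +0.023  +0.000  +0.000   +0.116  +0.051  +0.135  -0.014
     54  0.4576   +0.000  +0.023  +0.000  +0.000   +0.149  +0.042  +0.433  -0.284


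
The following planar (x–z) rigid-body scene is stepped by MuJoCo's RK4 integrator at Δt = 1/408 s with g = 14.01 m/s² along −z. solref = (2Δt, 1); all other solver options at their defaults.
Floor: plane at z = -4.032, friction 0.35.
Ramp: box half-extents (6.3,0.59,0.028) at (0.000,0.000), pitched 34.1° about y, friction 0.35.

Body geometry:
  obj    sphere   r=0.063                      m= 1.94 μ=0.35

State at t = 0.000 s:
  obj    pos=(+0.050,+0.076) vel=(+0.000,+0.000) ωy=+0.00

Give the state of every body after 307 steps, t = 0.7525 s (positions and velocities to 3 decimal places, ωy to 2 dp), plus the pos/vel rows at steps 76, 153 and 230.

State at t = 0.7525 s:
  obj    pos=(+1.365,-0.814) vel=(+3.496,-2.367) ωy=+67.00

Key-timestep trajectory:
   step    t(s)  obj.x    obj.z    obj.vx   obj.vz 
     76  0.1863   +0.131  +0.021  +0.866  -0.586
    153  0.3750   +0.377  -0.145  +1.742  -1.180
    230  0.5637   +0.788  -0.424  +2.619  -1.773


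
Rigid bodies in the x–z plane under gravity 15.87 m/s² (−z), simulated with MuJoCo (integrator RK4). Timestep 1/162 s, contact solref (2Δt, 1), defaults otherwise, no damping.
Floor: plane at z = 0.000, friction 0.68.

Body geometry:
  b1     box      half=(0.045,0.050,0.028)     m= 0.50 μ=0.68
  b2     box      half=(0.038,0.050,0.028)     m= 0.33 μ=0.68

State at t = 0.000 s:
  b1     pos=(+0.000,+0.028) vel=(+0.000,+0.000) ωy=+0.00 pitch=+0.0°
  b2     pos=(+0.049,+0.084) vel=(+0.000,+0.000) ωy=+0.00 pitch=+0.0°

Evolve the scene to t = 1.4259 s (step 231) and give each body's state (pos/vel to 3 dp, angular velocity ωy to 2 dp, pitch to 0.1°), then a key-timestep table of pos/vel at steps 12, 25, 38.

State at t = 1.4259 s:
  b1     pos=(+0.000,+0.028) vel=(+0.000,+0.000) ωy=+0.00 pitch=+0.0°
  b2     pos=(+0.084,+0.038) vel=(+0.000,+0.000) ωy=+0.00 pitch=+90.0°

Key-timestep trajectory:
   step    t(s)  b1.x    b1.z    b1.vx   b1.vz   b2.x    b2.z    b2.vx   b2.vz 
     12  0.0741   +0.000  +0.028  +0.000  +0.001   +0.053  +0.083  +0.106  -0.026
     25  0.1543   +0.000  +0.028  +0.000  +0.000   +0.069  +0.072  +0.281  -0.387
     38  0.2346   +0.000  +0.028  +0.000  +0.000   +0.086  +0.037  -0.068  +0.091


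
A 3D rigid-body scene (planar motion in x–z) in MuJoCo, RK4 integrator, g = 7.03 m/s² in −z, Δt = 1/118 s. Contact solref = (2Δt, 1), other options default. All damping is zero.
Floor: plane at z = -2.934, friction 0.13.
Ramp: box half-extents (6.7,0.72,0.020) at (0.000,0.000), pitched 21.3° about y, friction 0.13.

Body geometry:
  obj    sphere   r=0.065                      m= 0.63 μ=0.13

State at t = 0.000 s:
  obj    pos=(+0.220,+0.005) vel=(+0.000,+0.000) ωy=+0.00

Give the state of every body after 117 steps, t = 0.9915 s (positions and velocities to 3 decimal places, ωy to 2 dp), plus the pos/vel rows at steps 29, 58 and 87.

State at t = 0.9915 s:
  obj    pos=(+1.056,-0.320) vel=(+1.685,-0.657) ωy=+27.81

Key-timestep trajectory:
   step    t(s)  obj.x    obj.z    obj.vx   obj.vz 
     29  0.2458   +0.272  -0.015  +0.418  -0.163
     58  0.4915   +0.426  -0.075  +0.836  -0.326
     87  0.7373   +0.682  -0.175  +1.253  -0.489


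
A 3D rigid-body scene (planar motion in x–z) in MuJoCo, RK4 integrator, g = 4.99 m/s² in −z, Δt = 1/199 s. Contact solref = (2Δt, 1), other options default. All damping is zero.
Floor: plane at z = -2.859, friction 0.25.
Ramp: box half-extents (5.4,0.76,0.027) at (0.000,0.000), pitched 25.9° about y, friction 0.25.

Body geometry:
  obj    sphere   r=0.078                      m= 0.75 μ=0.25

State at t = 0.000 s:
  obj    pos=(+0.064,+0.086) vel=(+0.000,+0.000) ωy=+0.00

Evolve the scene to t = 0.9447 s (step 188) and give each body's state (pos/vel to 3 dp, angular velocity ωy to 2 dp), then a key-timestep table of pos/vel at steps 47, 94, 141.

State at t = 0.9447 s:
  obj    pos=(+0.689,-0.218) vel=(+1.323,-0.643) ωy=+18.85

Key-timestep trajectory:
   step    t(s)  obj.x    obj.z    obj.vx   obj.vz 
     47  0.2362   +0.103  +0.067  +0.331  -0.161
     94  0.4724   +0.220  +0.010  +0.662  -0.321
    141  0.7085   +0.416  -0.085  +0.992  -0.482
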